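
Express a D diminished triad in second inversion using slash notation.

Ddim/Ab

Second inversion of D diminished has the fifth (Ab) in the bass. As a slash chord: Ddim/Ab.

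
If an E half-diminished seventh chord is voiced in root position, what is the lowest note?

In root position the root is lowest. For E half-diminished seventh (E–G–Bb–D) that is E.

E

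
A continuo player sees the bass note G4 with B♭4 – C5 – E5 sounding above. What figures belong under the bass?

The notes G, Bb, C, E stack in thirds as C–E–G–Bb — a C dominant seventh chord. The bass G is the fifth, so this is second inversion: figured 4/3.

4/3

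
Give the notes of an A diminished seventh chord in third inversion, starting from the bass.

Spelling A diminished seventh: A–C–Eb–Gb. In third inversion the seventh is bass, giving Gb, A, C, Eb from the bottom.

Gb, A, C, Eb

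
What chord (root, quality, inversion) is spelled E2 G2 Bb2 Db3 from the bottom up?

E diminished seventh, root position

The distinct note names are E, G, Bb, Db. Stacked in thirds they read E–G–Bb–Db, which is a diminished seventh chord on E.
The lowest note is E, the root of the chord, so this is root position (figured bass 7).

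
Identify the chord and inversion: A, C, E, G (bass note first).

A minor seventh, root position

The distinct note names are A, C, E, G. Stacked in thirds they read A–C–E–G, which is a minor seventh chord on A.
A is the root of A minor seventh; root in the bass means root position (figured bass 7).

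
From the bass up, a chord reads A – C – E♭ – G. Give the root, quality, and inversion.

The distinct note names are A, C, Eb, G. Stacked in thirds they read A–C–Eb–G, which is a half-diminished seventh chord on A.
A is the root of A half-diminished seventh; root in the bass means root position (figured bass 7).

A half-diminished seventh, root position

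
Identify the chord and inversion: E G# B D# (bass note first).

E major seventh, root position

The distinct note names are E, G#, B, D#. Stacked in thirds they read E–G#–B–D#, which is a major seventh chord on E.
E is the root of E major seventh; root in the bass means root position (figured bass 7).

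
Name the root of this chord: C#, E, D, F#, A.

D

The distinct letter names are C#, E, D, F#, A. Arranged as a stack of thirds they read D–F#–A–C#–E, so D is the root (a D major ninth chord).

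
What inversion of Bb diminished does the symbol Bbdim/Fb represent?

second inversion

Bbdim/Fb means Bb diminished with Fb in the bass. Fb is the fifth of Bb diminished (Bb–Db–Fb), so this is second inversion.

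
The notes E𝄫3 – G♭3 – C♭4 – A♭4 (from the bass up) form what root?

Ab

Reordering Ebb, Gb, Cb, Ab into stacked thirds gives Ab–Cb–Ebb–Gb; the bottom of that stack, Ab, is the root.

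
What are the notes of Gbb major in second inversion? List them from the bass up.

Spelling Gbb major: Gbb–Bbb–Dbb. In second inversion the fifth is bass, giving Dbb, Gbb, Bbb from the bottom.

Dbb, Gbb, Bbb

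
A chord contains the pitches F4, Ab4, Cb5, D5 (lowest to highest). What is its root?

D

Reordering F, Ab, Cb, D into stacked thirds gives D–F–Ab–Cb; the bottom of that stack, D, is the root.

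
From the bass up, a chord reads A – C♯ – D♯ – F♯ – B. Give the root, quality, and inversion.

B dominant ninth, third inversion

The distinct note names are A, C#, D#, F#, B. Stacked in thirds they read B–D#–F#–A–C#, which is a dominant ninth chord on B.
With the seventh (A) in the bass, the chord is in third inversion.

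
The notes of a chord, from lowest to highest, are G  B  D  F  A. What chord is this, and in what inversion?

G dominant ninth, root position

The distinct note names are G, B, D, F, A. Stacked in thirds they read G–B–D–F–A, which is a dominant ninth chord on G.
The lowest note is G, the root of the chord, so this is root position.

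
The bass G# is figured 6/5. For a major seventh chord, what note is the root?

The figures 6/5 mean the third of the chord is in the bass. If G# is the third of a major seventh chord, the root is E (chord tones E–G#–B–D#).

E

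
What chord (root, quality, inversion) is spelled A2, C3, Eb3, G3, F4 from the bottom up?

The distinct note names are A, C, Eb, G, F. Stacked in thirds they read F–A–C–Eb–G, which is a dominant ninth chord on F.
The lowest note is A, the third of the chord, so this is first inversion.

F dominant ninth, first inversion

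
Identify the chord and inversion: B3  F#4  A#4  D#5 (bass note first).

B major seventh, root position

Reducing to letter names: B, F#, A#, D#. These stack in thirds as B–D#–F#–A# — a B major seventh chord.
The lowest note is B, the root of the chord, so this is root position (figured bass 7).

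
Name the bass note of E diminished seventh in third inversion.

E diminished seventh is E–G–Bb–Db. Third inversion places the seventh in the bass: Db.

Db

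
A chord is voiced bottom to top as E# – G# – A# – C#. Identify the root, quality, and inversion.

A# minor seventh, second inversion

The distinct note names are E#, G#, A#, C#. Stacked in thirds they read A#–C#–E#–G#, which is a minor seventh chord on A#.
With the fifth (E#) in the bass, the chord is in second inversion (figured bass 4/3).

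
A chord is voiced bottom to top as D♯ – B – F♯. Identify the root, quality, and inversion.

B major, first inversion

Reducing to letter names: D#, B, F#. These stack in thirds as B–D#–F# — a B major triad.
D# is the third of B major; third in the bass means first inversion (figured bass 6).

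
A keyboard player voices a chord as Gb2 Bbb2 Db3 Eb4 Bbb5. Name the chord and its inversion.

Reducing to letter names: Gb, Bbb, Db, Eb. These stack in thirds as Eb–Gb–Bbb–Db — an Eb half-diminished seventh chord.
With the third (Gb) in the bass, the chord is in first inversion (figured bass 6/5).

Eb half-diminished seventh, first inversion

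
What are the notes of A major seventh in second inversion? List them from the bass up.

Spelling A major seventh: A–C#–E–G#. In second inversion the fifth is bass, giving E, G#, A, C# from the bottom.

E, G#, A, C#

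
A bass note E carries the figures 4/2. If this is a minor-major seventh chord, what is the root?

F

The figures 4/2 mean the seventh of the chord is in the bass. If E is the seventh of a minor-major seventh chord, the root is F (chord tones F–Ab–C–E).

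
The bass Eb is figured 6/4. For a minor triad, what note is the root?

Ab

The figures 6/4 mean the fifth of the chord is in the bass. If Eb is the fifth of a minor triad, the root is Ab (chord tones Ab–Cb–Eb).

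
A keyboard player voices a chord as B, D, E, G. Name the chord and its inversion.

E minor seventh, second inversion

Reducing to letter names: B, D, E, G. These stack in thirds as E–G–B–D — an E minor seventh chord.
With the fifth (B) in the bass, the chord is in second inversion (figured bass 4/3).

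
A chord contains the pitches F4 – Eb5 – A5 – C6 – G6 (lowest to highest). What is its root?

Reordering F, Eb, A, C, G into stacked thirds gives F–A–C–Eb–G; the bottom of that stack, F, is the root.

F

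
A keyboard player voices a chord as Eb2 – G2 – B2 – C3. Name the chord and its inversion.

C minor-major seventh, first inversion

Reducing to letter names: Eb, G, B, C. These stack in thirds as C–Eb–G–B — a C minor-major seventh chord.
The lowest note is Eb, the third of the chord, so this is first inversion (figured bass 6/5).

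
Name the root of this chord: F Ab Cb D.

D

Reordering F, Ab, Cb, D into stacked thirds gives D–F–Ab–Cb; the bottom of that stack, D, is the root.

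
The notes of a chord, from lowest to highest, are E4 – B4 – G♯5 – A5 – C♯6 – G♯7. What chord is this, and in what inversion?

Reducing to letter names: E, B, G#, A, C#. These stack in thirds as A–C#–E–G#–B — an A major ninth chord.
The lowest note is E, the fifth of the chord, so this is second inversion.

A major ninth, second inversion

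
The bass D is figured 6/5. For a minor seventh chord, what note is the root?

The figures 6/5 mean the third of the chord is in the bass. If D is the third of a minor seventh chord, the root is B (chord tones B–D–F#–A).

B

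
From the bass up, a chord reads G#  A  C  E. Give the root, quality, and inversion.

The distinct note names are G#, A, C, E. Stacked in thirds they read A–C–E–G#, which is a minor-major seventh chord on A.
The lowest note is G#, the seventh of the chord, so this is third inversion (figured bass 4/2).

A minor-major seventh, third inversion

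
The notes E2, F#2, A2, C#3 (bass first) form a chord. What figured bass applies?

4/2

The notes E, F#, A, C# stack in thirds as F#–A–C#–E — an F# minor seventh chord. The bass E is the seventh, so this is third inversion: figured 4/2.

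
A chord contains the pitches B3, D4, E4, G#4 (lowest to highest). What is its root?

E

Reordering B, D, E, G# into stacked thirds gives E–G#–B–D; the bottom of that stack, E, is the root.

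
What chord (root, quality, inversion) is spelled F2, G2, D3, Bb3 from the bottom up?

G minor seventh, third inversion

Reducing to letter names: F, G, D, Bb. These stack in thirds as G–Bb–D–F — a G minor seventh chord.
With the seventh (F) in the bass, the chord is in third inversion (figured bass 4/2).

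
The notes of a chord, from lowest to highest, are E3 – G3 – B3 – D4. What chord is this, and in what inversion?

E minor seventh, root position

Reducing to letter names: E, G, B, D. These stack in thirds as E–G–B–D — an E minor seventh chord.
The lowest note is E, the root of the chord, so this is root position (figured bass 7).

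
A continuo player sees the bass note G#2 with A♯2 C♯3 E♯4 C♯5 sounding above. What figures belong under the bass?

The notes G#, A#, C#, E# stack in thirds as A#–C#–E#–G# — an A# minor seventh chord. The bass G# is the seventh, so this is third inversion: figured 4/2.

4/2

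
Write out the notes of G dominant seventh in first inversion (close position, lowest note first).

B, D, F, G

G dominant seventh is G–B–D–F. First inversion puts the third (B) in the bass, with the remaining tones above: B, D, F, G.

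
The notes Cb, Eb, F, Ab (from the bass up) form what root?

The distinct letter names are Cb, Eb, F, Ab. Arranged as a stack of thirds they read F–Ab–Cb–Eb, so F is the root (an F half-diminished seventh chord).

F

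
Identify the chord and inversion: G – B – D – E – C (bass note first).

Reducing to letter names: G, B, D, E, C. These stack in thirds as C–E–G–B–D — a C major ninth chord.
With the fifth (G) in the bass, the chord is in second inversion.

C major ninth, second inversion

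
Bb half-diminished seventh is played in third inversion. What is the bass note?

Ab

The seventh of Bb half-diminished seventh (Bb–Db–Fb–Ab) is Ab; that is the bass in third inversion.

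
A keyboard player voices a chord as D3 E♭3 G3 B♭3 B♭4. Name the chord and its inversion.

Reducing to letter names: D, Eb, G, Bb. These stack in thirds as Eb–G–Bb–D — an Eb major seventh chord.
D is the seventh of Eb major seventh; seventh in the bass means third inversion (figured bass 4/2).

Eb major seventh, third inversion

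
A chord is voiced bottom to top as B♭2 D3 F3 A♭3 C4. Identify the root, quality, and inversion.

The pitch classes Bb, D, F, Ab, C arrange in thirds as Bb–D–F–Ab–C: a Bb dominant ninth chord.
With the root (Bb) in the bass, the chord is in root position.

Bb dominant ninth, root position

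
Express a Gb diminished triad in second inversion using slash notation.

Gbdim/Dbb

Second inversion of Gb diminished has the fifth (Dbb) in the bass. As a slash chord: Gbdim/Dbb.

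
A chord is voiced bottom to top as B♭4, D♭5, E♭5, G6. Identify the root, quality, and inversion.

The distinct note names are Bb, Db, Eb, G. Stacked in thirds they read Eb–G–Bb–Db, which is a dominant seventh chord on Eb.
The lowest note is Bb, the fifth of the chord, so this is second inversion (figured bass 4/3).

Eb dominant seventh, second inversion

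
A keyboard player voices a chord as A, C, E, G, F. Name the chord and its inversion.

The distinct note names are A, C, E, G, F. Stacked in thirds they read F–A–C–E–G, which is a major ninth chord on F.
With the third (A) in the bass, the chord is in first inversion.

F major ninth, first inversion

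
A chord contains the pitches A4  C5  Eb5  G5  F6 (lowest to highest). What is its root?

Reordering A, C, Eb, G, F into stacked thirds gives F–A–C–Eb–G; the bottom of that stack, F, is the root.

F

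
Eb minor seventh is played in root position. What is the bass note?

Eb

The root of Eb minor seventh (Eb–Gb–Bb–Db) is Eb; that is the bass in root position.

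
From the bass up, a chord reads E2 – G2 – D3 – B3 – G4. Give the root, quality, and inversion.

E minor seventh, root position

Reducing to letter names: E, G, D, B. These stack in thirds as E–G–B–D — an E minor seventh chord.
The lowest note is E, the root of the chord, so this is root position (figured bass 7).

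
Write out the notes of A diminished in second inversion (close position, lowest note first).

Eb, A, C

Spelling A diminished: A–C–Eb. In second inversion the fifth is bass, giving Eb, A, C from the bottom.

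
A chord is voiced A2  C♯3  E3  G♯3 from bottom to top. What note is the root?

A

Reordering A, C#, E, G# into stacked thirds gives A–C#–E–G#; the bottom of that stack, A, is the root.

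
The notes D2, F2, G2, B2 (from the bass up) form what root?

Reordering D, F, G, B into stacked thirds gives G–B–D–F; the bottom of that stack, G, is the root.

G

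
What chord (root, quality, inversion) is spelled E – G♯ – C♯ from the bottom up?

Reducing to letter names: E, G#, C#. These stack in thirds as C#–E–G# — a C# minor triad.
The lowest note is E, the third of the chord, so this is first inversion (figured bass 6).

C# minor, first inversion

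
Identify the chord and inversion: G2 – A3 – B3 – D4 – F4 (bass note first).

Reducing to letter names: G, A, B, D, F. These stack in thirds as G–B–D–F–A — a G dominant ninth chord.
With the root (G) in the bass, the chord is in root position.

G dominant ninth, root position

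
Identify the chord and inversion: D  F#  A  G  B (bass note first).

Reducing to letter names: D, F#, A, G, B. These stack in thirds as G–B–D–F#–A — a G major ninth chord.
The lowest note is D, the fifth of the chord, so this is second inversion.

G major ninth, second inversion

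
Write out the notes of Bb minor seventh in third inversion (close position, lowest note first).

Ab, Bb, Db, F

Bb minor seventh is Bb–Db–F–Ab. Third inversion puts the seventh (Ab) in the bass, with the remaining tones above: Ab, Bb, Db, F.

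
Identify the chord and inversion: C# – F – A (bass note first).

The distinct note names are C#, F, A. Stacked in thirds they read F–A–C#, which is an augmented triad on F.
With the fifth (C#) in the bass, the chord is in second inversion (figured bass 6/4).

F augmented, second inversion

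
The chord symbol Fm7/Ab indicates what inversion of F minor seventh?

Fm7/Ab means F minor seventh with Ab in the bass. Ab is the third of F minor seventh (F–Ab–C–Eb), so this is first inversion.

first inversion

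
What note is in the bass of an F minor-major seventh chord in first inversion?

In first inversion the third is lowest. For F minor-major seventh (F–Ab–C–E) that is Ab.

Ab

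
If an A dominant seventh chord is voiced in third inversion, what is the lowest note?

A dominant seventh is A–C#–E–G. Third inversion places the seventh in the bass: G.

G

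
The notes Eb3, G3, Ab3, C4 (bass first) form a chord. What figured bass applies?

The notes Eb, G, Ab, C stack in thirds as Ab–C–Eb–G — an Ab major seventh chord. The bass Eb is the fifth, so this is second inversion: figured 4/3.

4/3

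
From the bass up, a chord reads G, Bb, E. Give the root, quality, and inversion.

E diminished, first inversion

The pitch classes G, Bb, E arrange in thirds as E–G–Bb: an E diminished triad.
G is the third of E diminished; third in the bass means first inversion (figured bass 6).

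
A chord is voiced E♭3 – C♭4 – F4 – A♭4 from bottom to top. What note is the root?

Eb, Cb, F, Ab are the tones of an F half-diminished seventh chord (F–Ab–Cb–Eb), making F the root.

F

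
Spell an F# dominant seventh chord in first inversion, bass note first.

A#, C#, E, F#

The chord tones are F#–A#–C#–E. With the third (A#) lowest for first inversion: A#, C#, E, F#.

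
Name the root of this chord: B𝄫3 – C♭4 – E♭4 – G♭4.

Cb

Reordering Bbb, Cb, Eb, Gb into stacked thirds gives Cb–Eb–Gb–Bbb; the bottom of that stack, Cb, is the root.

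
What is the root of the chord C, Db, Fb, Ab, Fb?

C, Db, Fb, Ab are the tones of a Db minor-major seventh chord (Db–Fb–Ab–C), making Db the root.

Db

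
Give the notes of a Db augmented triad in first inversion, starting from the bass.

F, A, Db

The chord tones are Db–F–A. With the third (F) lowest for first inversion: F, A, Db.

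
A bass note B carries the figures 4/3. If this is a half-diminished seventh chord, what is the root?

E#

The figures 4/3 mean the fifth of the chord is in the bass. If B is the fifth of a half-diminished seventh chord, the root is E# (chord tones E#–G#–B–D#).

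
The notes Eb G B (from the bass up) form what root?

The distinct letter names are Eb, G, B. Arranged as a stack of thirds they read Eb–G–B, so Eb is the root (an Eb augmented triad).

Eb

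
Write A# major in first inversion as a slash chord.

A#/C##

First inversion of A# major has the third (C##) in the bass. As a slash chord: A#/C##.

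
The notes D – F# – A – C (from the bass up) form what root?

D

The distinct letter names are D, F#, A, C. Arranged as a stack of thirds they read D–F#–A–C, so D is the root (a D dominant seventh chord).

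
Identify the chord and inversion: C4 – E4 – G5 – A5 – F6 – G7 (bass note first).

F major ninth, second inversion

Reducing to letter names: C, E, G, A, F. These stack in thirds as F–A–C–E–G — an F major ninth chord.
With the fifth (C) in the bass, the chord is in second inversion.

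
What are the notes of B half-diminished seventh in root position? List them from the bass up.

B half-diminished seventh is B–D–F–A. Root position puts the root (B) in the bass, with the remaining tones above: B, D, F, A.

B, D, F, A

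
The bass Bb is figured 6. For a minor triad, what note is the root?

G

The figures 6 mean the third of the chord is in the bass. If Bb is the third of a minor triad, the root is G (chord tones G–Bb–D).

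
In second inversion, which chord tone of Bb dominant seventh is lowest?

F

The fifth of Bb dominant seventh (Bb–D–F–Ab) is F; that is the bass in second inversion.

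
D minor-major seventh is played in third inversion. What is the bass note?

C#

The seventh of D minor-major seventh (D–F–A–C#) is C#; that is the bass in third inversion.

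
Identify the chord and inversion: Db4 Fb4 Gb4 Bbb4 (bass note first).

The distinct note names are Db, Fb, Gb, Bbb. Stacked in thirds they read Gb–Bbb–Db–Fb, which is a minor seventh chord on Gb.
Db is the fifth of Gb minor seventh; fifth in the bass means second inversion (figured bass 4/3).

Gb minor seventh, second inversion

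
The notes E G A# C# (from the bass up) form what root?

Reordering E, G, A#, C# into stacked thirds gives A#–C#–E–G; the bottom of that stack, A#, is the root.

A#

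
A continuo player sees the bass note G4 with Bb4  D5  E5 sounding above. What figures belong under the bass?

The notes G, Bb, D, E stack in thirds as E–G–Bb–D — an E half-diminished seventh chord. The bass G is the third, so this is first inversion: figured 6/5.

6/5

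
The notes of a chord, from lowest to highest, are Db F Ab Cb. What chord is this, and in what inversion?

Db dominant seventh, root position

The distinct note names are Db, F, Ab, Cb. Stacked in thirds they read Db–F–Ab–Cb, which is a dominant seventh chord on Db.
Db is the root of Db dominant seventh; root in the bass means root position (figured bass 7).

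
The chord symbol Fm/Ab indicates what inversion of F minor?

Fm/Ab means F minor with Ab in the bass. Ab is the third of F minor (F–Ab–C), so this is first inversion.

first inversion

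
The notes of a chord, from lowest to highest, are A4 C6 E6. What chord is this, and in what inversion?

A minor, root position

The distinct note names are A, C, E. Stacked in thirds they read A–C–E, which is a minor triad on A.
A is the root of A minor; root in the bass means root position (figured bass 5/3).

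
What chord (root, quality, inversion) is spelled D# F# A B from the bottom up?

B dominant seventh, first inversion

The pitch classes D#, F#, A, B arrange in thirds as B–D#–F#–A: a B dominant seventh chord.
With the third (D#) in the bass, the chord is in first inversion (figured bass 6/5).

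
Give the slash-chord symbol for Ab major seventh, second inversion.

Second inversion of Ab major seventh has the fifth (Eb) in the bass. As a slash chord: Abmaj7/Eb.

Abmaj7/Eb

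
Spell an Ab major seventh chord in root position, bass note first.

Ab major seventh is Ab–C–Eb–G. Root position puts the root (Ab) in the bass, with the remaining tones above: Ab, C, Eb, G.

Ab, C, Eb, G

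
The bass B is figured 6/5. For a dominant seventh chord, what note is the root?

The figures 6/5 mean the third of the chord is in the bass. If B is the third of a dominant seventh chord, the root is G (chord tones G–B–D–F).

G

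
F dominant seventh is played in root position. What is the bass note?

F

The root of F dominant seventh (F–A–C–Eb) is F; that is the bass in root position.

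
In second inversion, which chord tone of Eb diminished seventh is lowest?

Bbb

The fifth of Eb diminished seventh (Eb–Gb–Bbb–Dbb) is Bbb; that is the bass in second inversion.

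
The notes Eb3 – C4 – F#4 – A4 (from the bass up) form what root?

F#

Eb, C, F#, A are the tones of an F# diminished seventh chord (F#–A–C–Eb), making F# the root.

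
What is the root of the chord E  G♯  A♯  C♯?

A#

Reordering E, G#, A#, C# into stacked thirds gives A#–C#–E–G#; the bottom of that stack, A#, is the root.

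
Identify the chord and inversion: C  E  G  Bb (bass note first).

C dominant seventh, root position

The distinct note names are C, E, G, Bb. Stacked in thirds they read C–E–G–Bb, which is a dominant seventh chord on C.
With the root (C) in the bass, the chord is in root position (figured bass 7).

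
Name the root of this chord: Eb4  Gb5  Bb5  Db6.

Eb

Reordering Eb, Gb, Bb, Db into stacked thirds gives Eb–Gb–Bb–Db; the bottom of that stack, Eb, is the root.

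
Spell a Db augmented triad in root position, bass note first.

Spelling Db augmented: Db–F–A. In root position the root is bass, giving Db, F, A from the bottom.

Db, F, A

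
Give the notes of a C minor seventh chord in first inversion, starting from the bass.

Eb, G, Bb, C

Spelling C minor seventh: C–Eb–G–Bb. In first inversion the third is bass, giving Eb, G, Bb, C from the bottom.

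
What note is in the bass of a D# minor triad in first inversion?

F#

The third of D# minor (D#–F#–A#) is F#; that is the bass in first inversion.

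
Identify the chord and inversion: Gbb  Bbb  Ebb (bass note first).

Ebb minor, first inversion

Reducing to letter names: Gbb, Bbb, Ebb. These stack in thirds as Ebb–Gbb–Bbb — an Ebb minor triad.
Gbb is the third of Ebb minor; third in the bass means first inversion (figured bass 6).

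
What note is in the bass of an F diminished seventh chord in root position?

F

The root of F diminished seventh (F–Ab–Cb–Ebb) is F; that is the bass in root position.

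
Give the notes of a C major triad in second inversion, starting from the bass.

G, C, E

The chord tones are C–E–G. With the fifth (G) lowest for second inversion: G, C, E.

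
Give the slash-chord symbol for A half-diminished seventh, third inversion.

Third inversion of A half-diminished seventh has the seventh (G) in the bass. As a slash chord: Aø7/G.

Aø7/G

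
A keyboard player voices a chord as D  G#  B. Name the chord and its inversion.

Reducing to letter names: D, G#, B. These stack in thirds as G#–B–D — a G# diminished triad.
With the fifth (D) in the bass, the chord is in second inversion (figured bass 6/4).

G# diminished, second inversion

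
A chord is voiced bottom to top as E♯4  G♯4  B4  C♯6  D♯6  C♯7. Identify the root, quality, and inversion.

The pitch classes E#, G#, B, C#, D# arrange in thirds as C#–E#–G#–B–D#: a C# dominant ninth chord.
With the third (E#) in the bass, the chord is in first inversion.

C# dominant ninth, first inversion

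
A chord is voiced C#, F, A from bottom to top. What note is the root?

F

Reordering C#, F, A into stacked thirds gives F–A–C#; the bottom of that stack, F, is the root.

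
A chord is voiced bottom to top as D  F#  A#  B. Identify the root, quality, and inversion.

B minor-major seventh, first inversion

The distinct note names are D, F#, A#, B. Stacked in thirds they read B–D–F#–A#, which is a minor-major seventh chord on B.
D is the third of B minor-major seventh; third in the bass means first inversion (figured bass 6/5).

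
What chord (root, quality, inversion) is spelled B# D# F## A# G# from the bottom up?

Reducing to letter names: B#, D#, F##, A#, G#. These stack in thirds as G#–B#–D#–F##–A# — a G# major ninth chord.
B# is the third of G# major ninth; third in the bass means first inversion.

G# major ninth, first inversion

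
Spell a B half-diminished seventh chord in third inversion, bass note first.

Spelling B half-diminished seventh: B–D–F–A. In third inversion the seventh is bass, giving A, B, D, F from the bottom.

A, B, D, F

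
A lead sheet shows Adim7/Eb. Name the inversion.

second inversion

Adim7/Eb means A diminished seventh with Eb in the bass. Eb is the fifth of A diminished seventh (A–C–Eb–Gb), so this is second inversion.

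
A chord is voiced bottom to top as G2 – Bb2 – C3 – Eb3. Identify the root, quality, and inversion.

C minor seventh, second inversion

Reducing to letter names: G, Bb, C, Eb. These stack in thirds as C–Eb–G–Bb — a C minor seventh chord.
With the fifth (G) in the bass, the chord is in second inversion (figured bass 4/3).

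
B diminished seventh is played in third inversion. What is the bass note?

Ab

The seventh of B diminished seventh (B–D–F–Ab) is Ab; that is the bass in third inversion.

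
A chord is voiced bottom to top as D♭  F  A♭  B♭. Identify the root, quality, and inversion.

Bb minor seventh, first inversion

The pitch classes Db, F, Ab, Bb arrange in thirds as Bb–Db–F–Ab: a Bb minor seventh chord.
Db is the third of Bb minor seventh; third in the bass means first inversion (figured bass 6/5).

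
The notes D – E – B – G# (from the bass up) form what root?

E

Reordering D, E, B, G# into stacked thirds gives E–G#–B–D; the bottom of that stack, E, is the root.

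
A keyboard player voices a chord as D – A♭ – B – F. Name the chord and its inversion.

The pitch classes D, Ab, B, F arrange in thirds as B–D–F–Ab: a B diminished seventh chord.
With the third (D) in the bass, the chord is in first inversion (figured bass 6/5).

B diminished seventh, first inversion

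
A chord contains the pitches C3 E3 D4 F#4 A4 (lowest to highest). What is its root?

Reordering C, E, D, F#, A into stacked thirds gives D–F#–A–C–E; the bottom of that stack, D, is the root.

D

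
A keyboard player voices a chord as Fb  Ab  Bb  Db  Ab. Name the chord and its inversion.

The distinct note names are Fb, Ab, Bb, Db. Stacked in thirds they read Bb–Db–Fb–Ab, which is a half-diminished seventh chord on Bb.
The lowest note is Fb, the fifth of the chord, so this is second inversion (figured bass 4/3).

Bb half-diminished seventh, second inversion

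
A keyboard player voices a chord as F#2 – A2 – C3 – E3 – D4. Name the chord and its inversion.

The distinct note names are F#, A, C, E, D. Stacked in thirds they read D–F#–A–C–E, which is a dominant ninth chord on D.
The lowest note is F#, the third of the chord, so this is first inversion.

D dominant ninth, first inversion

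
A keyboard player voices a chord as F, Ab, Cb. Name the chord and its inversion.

The distinct note names are F, Ab, Cb. Stacked in thirds they read F–Ab–Cb, which is a diminished triad on F.
F is the root of F diminished; root in the bass means root position (figured bass 5/3).

F diminished, root position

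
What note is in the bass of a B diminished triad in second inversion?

F

The fifth of B diminished (B–D–F) is F; that is the bass in second inversion.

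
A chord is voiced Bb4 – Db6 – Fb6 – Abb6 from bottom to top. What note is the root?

Bb

Reordering Bb, Db, Fb, Abb into stacked thirds gives Bb–Db–Fb–Abb; the bottom of that stack, Bb, is the root.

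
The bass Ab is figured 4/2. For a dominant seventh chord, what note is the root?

The figures 4/2 mean the seventh of the chord is in the bass. If Ab is the seventh of a dominant seventh chord, the root is Bb (chord tones Bb–D–F–Ab).

Bb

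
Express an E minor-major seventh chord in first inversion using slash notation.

First inversion of E minor-major seventh has the third (G) in the bass. As a slash chord: Em(maj7)/G.

Em(maj7)/G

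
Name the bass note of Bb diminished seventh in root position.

Bb diminished seventh is Bb–Db–Fb–Abb. Root position places the root in the bass: Bb.

Bb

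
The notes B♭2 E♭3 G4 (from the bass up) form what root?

Eb

The distinct letter names are Bb, Eb, G. Arranged as a stack of thirds they read Eb–G–Bb, so Eb is the root (an Eb major triad).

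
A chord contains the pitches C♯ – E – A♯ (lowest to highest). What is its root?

A#

C#, E, A# are the tones of an A# diminished triad (A#–C#–E), making A# the root.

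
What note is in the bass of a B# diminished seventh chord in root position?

B# diminished seventh is B#–D#–F#–A. Root position places the root in the bass: B#.

B#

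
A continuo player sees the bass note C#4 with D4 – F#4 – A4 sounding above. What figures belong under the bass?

4/2

The notes C#, D, F#, A stack in thirds as D–F#–A–C# — a D major seventh chord. The bass C# is the seventh, so this is third inversion: figured 4/2.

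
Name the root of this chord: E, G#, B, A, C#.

A

Reordering E, G#, B, A, C# into stacked thirds gives A–C#–E–G#–B; the bottom of that stack, A, is the root.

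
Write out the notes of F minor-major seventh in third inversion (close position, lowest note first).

E, F, Ab, C

The chord tones are F–Ab–C–E. With the seventh (E) lowest for third inversion: E, F, Ab, C.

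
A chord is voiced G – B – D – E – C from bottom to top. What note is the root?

C

G, B, D, E, C are the tones of a C major ninth chord (C–E–G–B–D), making C the root.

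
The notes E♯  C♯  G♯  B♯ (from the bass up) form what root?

The distinct letter names are E#, C#, G#, B#. Arranged as a stack of thirds they read C#–E#–G#–B#, so C# is the root (a C# major seventh chord).

C#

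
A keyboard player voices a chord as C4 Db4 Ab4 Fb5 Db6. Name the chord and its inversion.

Db minor-major seventh, third inversion

The distinct note names are C, Db, Ab, Fb. Stacked in thirds they read Db–Fb–Ab–C, which is a minor-major seventh chord on Db.
The lowest note is C, the seventh of the chord, so this is third inversion (figured bass 4/2).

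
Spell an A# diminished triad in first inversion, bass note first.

C#, E, A#

A# diminished is A#–C#–E. First inversion puts the third (C#) in the bass, with the remaining tones above: C#, E, A#.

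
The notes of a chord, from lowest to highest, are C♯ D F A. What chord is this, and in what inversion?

The distinct note names are C#, D, F, A. Stacked in thirds they read D–F–A–C#, which is a minor-major seventh chord on D.
The lowest note is C#, the seventh of the chord, so this is third inversion (figured bass 4/2).

D minor-major seventh, third inversion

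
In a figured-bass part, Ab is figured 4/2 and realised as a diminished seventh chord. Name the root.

The figures 4/2 mean the seventh of the chord is in the bass. If Ab is the seventh of a diminished seventh chord, the root is B (chord tones B–D–F–Ab).

B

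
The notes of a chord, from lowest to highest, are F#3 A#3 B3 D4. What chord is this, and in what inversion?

The pitch classes F#, A#, B, D arrange in thirds as B–D–F#–A#: a B minor-major seventh chord.
The lowest note is F#, the fifth of the chord, so this is second inversion (figured bass 4/3).

B minor-major seventh, second inversion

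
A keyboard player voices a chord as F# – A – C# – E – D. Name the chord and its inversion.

D major ninth, first inversion

The distinct note names are F#, A, C#, E, D. Stacked in thirds they read D–F#–A–C#–E, which is a major ninth chord on D.
F# is the third of D major ninth; third in the bass means first inversion.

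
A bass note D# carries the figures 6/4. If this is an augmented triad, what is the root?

G

The figures 6/4 mean the fifth of the chord is in the bass. If D# is the fifth of an augmented triad, the root is G (chord tones G–B–D#).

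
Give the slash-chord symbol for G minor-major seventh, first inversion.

First inversion of G minor-major seventh has the third (Bb) in the bass. As a slash chord: Gm(maj7)/Bb.

Gm(maj7)/Bb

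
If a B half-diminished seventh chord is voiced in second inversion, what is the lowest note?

The fifth of B half-diminished seventh (B–D–F–A) is F; that is the bass in second inversion.

F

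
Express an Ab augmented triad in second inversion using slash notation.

Second inversion of Ab augmented has the fifth (E) in the bass. As a slash chord: Abaug/E.

Abaug/E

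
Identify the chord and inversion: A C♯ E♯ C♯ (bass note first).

A augmented, root position

The distinct note names are A, C#, E#. Stacked in thirds they read A–C#–E#, which is an augmented triad on A.
With the root (A) in the bass, the chord is in root position (figured bass 5/3).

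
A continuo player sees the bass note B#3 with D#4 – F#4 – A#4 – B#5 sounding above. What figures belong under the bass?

The notes B#, D#, F#, A# stack in thirds as B#–D#–F#–A# — a B# half-diminished seventh chord. The bass B# is the root, so this is root position: figured 7.

7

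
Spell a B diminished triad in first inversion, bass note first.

B diminished is B–D–F. First inversion puts the third (D) in the bass, with the remaining tones above: D, F, B.

D, F, B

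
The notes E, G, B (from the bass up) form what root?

E

E, G, B are the tones of an E minor triad (E–G–B), making E the root.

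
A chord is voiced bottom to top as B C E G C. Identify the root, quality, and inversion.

Reducing to letter names: B, C, E, G. These stack in thirds as C–E–G–B — a C major seventh chord.
B is the seventh of C major seventh; seventh in the bass means third inversion (figured bass 4/2).

C major seventh, third inversion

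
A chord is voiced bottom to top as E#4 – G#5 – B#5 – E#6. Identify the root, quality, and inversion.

The pitch classes E#, G#, B# arrange in thirds as E#–G#–B#: an E# minor triad.
The lowest note is E#, the root of the chord, so this is root position (figured bass 5/3).

E# minor, root position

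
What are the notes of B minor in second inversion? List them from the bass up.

Spelling B minor: B–D–F#. In second inversion the fifth is bass, giving F#, B, D from the bottom.

F#, B, D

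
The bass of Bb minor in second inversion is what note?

In second inversion the fifth is lowest. For Bb minor (Bb–Db–F) that is F.

F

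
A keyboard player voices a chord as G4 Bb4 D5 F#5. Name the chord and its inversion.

G minor-major seventh, root position

The pitch classes G, Bb, D, F# arrange in thirds as G–Bb–D–F#: a G minor-major seventh chord.
G is the root of G minor-major seventh; root in the bass means root position (figured bass 7).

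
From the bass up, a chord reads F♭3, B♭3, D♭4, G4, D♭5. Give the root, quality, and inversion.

The distinct note names are Fb, Bb, Db, G. Stacked in thirds they read G–Bb–Db–Fb, which is a diminished seventh chord on G.
Fb is the seventh of G diminished seventh; seventh in the bass means third inversion (figured bass 4/2).

G diminished seventh, third inversion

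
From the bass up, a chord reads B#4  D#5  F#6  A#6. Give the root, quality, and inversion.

The pitch classes B#, D#, F#, A# arrange in thirds as B#–D#–F#–A#: a B# half-diminished seventh chord.
B# is the root of B# half-diminished seventh; root in the bass means root position (figured bass 7).

B# half-diminished seventh, root position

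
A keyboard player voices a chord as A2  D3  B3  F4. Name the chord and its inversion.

B half-diminished seventh, third inversion

Reducing to letter names: A, D, B, F. These stack in thirds as B–D–F–A — a B half-diminished seventh chord.
A is the seventh of B half-diminished seventh; seventh in the bass means third inversion (figured bass 4/2).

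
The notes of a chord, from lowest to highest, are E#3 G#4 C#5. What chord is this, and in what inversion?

The distinct note names are E#, G#, C#. Stacked in thirds they read C#–E#–G#, which is a major triad on C#.
E# is the third of C# major; third in the bass means first inversion (figured bass 6).

C# major, first inversion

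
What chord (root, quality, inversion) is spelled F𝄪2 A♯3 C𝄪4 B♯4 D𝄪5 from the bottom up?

The distinct note names are F##, A#, C##, B#, D##. Stacked in thirds they read B#–D##–F##–A#–C##, which is a dominant ninth chord on B#.
The lowest note is F##, the fifth of the chord, so this is second inversion.

B# dominant ninth, second inversion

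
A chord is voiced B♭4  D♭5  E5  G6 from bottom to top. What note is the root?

E

Bb, Db, E, G are the tones of an E diminished seventh chord (E–G–Bb–Db), making E the root.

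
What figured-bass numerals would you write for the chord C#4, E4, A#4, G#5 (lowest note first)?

6/5

The notes C#, E, A#, G# stack in thirds as A#–C#–E–G# — an A# half-diminished seventh chord. The bass C# is the third, so this is first inversion: figured 6/5.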